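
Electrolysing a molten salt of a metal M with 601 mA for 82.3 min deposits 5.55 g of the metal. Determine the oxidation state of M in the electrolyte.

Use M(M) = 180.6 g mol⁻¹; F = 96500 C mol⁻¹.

Q = I·t = 0.6010 A × 4938.0 s = 2968 C, so n(e⁻) = 2968/96500 = 0.03075 mol.
n(M) deposited = 5.55 / 180.6 = 0.03073 mol.
Electrons per atom = n(e⁻)/n(M) = 0.03075 / 0.03073 = 1.00 ≈ 1, so the ion is M⁺.

+1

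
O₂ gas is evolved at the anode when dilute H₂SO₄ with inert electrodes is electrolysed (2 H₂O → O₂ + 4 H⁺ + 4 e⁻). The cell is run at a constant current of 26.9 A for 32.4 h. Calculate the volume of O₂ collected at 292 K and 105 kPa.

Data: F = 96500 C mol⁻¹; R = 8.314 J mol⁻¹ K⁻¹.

188 L

Q = I·t = 26.90 A × 116640 s = 3138000 C.
n(e⁻) = Q/F = 3138000 / 96500 = 32.51 mol.
4 electrons are transferred per O₂ molecule, so n(O₂) = 32.51 / 4 = 8.129 mol.
V = nRT/P = (8.129 × 8.314 × 292) / (105 × 10³ Pa) = 0.188 m³ = 188 L.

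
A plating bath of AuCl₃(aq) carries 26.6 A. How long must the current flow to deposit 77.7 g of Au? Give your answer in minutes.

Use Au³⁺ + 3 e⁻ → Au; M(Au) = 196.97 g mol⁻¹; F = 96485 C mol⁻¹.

71.5 min

n(Au) = m/M = 77.7 / 196.97 = 0.3945 mol.
Each Au atom requires 3 electrons, so n(e⁻) = 3 × 0.3945 = 1.183 mol.
Q = n(e⁻)·F = 1.183 × 96485 = 114200 C.
t = Q/I = 114200 / 26.60 A = 4293 s = 71.5 min.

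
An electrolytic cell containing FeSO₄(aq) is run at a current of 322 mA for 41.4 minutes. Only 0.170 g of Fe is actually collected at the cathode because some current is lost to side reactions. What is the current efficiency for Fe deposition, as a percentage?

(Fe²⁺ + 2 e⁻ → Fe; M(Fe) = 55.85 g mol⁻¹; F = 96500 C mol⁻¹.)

Q = I·t = 0.3220 × 2484.0 = 799.8 C; n(e⁻) = 799.8/96500 = 0.008289 mol.
Theoretical n(Fe) = n(e⁻)/2 = 0.004144 mol, i.e. m_theo = 0.004144 × 55.85 = 0.2315 g.
Efficiency = m_actual / m_theo = 0.170 / 0.2315 = 73.4 %.

73.4 %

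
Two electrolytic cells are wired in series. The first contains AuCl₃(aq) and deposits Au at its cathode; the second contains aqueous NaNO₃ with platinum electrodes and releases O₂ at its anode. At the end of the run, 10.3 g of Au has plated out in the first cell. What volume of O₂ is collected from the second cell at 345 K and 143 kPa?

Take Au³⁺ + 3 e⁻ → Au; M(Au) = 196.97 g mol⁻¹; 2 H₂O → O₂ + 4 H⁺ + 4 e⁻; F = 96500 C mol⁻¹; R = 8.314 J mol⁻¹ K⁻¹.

0.787 L

n(Au) = 10.3 / 196.97 = 0.05229 mol, so n(e⁻) = 3 × 0.05229 = 0.1569 mol.
The cells are in series, so the same 0.1569 mol of electrons passes through the second cell.
2 H₂O → O₂ + 4 H⁺ + 4 e⁻ — 4 mol e⁻ per mol O₂, so n(O₂) = 0.1569/4 = 0.03922 mol.
V = nRT/P = (0.03922 × 8.314 × 345) / (143 × 10³) = 7.87 × 10⁻⁴ m³ = 0.787 L.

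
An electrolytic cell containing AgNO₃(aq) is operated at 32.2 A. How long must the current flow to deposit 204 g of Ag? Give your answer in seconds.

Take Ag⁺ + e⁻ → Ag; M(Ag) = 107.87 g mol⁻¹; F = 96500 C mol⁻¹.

5670 s

n(Ag) = m/M = 204 / 107.87 = 1.891 mol.
Each Ag atom requires 1 electron, so n(e⁻) = 1 × 1.891 = 1.891 mol.
Q = n(e⁻)·F = 1.891 × 96500 = 182500 C.
t = Q/I = 182500 / 32.20 A = 5668 s.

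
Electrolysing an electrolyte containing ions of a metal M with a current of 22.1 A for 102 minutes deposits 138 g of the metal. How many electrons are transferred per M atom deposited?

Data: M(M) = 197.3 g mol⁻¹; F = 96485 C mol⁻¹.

2

Q = I·t = 22.10 A × 6120.0 s = 135300 C, so n(e⁻) = 135300/96485 = 1.402 mol.
n(M) deposited = 138 / 197.3 = 0.6994 mol.
Electrons per atom = n(e⁻)/n(M) = 1.402 / 0.6994 = 2.00 ≈ 2, so the ion is M²⁺.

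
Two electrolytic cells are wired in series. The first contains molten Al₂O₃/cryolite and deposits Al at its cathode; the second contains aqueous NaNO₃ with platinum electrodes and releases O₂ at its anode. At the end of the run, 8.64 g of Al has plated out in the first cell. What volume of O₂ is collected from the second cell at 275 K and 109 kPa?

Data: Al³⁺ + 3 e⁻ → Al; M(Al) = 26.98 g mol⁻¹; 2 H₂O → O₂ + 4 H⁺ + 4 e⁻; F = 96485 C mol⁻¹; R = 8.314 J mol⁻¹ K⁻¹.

n(Al) = 8.64 / 26.98 = 0.3202 mol, so n(e⁻) = 3 × 0.3202 = 0.9607 mol.
The cells are in series, so the same 0.9607 mol of electrons passes through the second cell.
2 H₂O → O₂ + 4 H⁺ + 4 e⁻ — 4 mol e⁻ per mol O₂, so n(O₂) = 0.9607/4 = 0.2402 mol.
V = nRT/P = (0.2402 × 8.314 × 275) / (109 × 10³) = 0.00504 m³ = 5.04 L.

5.04 L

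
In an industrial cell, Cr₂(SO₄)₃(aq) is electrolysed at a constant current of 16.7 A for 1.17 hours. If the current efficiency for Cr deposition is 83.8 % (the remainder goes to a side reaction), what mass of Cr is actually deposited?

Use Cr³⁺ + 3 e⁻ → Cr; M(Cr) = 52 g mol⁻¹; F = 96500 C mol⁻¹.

10.6 g

Q = I·t = 16.70 × 4212.0 = 70340 C.
n(e⁻) = 70340/96500 = 0.7289 mol; theoretically n(Cr) = 0.7289/3 = 0.2430 mol, m_theo = 12.63 g.
At 83.8 % efficiency, m_actual = 0.838 × 12.63 = 10.6 g.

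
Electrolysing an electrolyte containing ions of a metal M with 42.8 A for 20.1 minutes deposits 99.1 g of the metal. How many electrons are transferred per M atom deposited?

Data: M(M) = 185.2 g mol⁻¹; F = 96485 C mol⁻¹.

Q = I·t = 42.80 A × 1206.0 s = 51620 C, so n(e⁻) = 51620/96485 = 0.5350 mol.
n(M) deposited = 99.1 / 185.2 = 0.5351 mol.
Electrons per atom = n(e⁻)/n(M) = 0.5350 / 0.5351 = 1.00 ≈ 1, so the ion is M⁺.

1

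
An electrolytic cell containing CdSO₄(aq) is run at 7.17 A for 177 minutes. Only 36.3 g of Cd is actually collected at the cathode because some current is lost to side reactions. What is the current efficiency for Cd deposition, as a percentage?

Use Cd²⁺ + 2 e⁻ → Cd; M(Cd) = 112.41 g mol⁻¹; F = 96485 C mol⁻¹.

81.8 %

Q = I·t = 7.170 × 10620 = 76150 C; n(e⁻) = 76150/96485 = 0.7892 mol.
Theoretical n(Cd) = n(e⁻)/2 = 0.3946 mol, i.e. m_theo = 0.3946 × 112.41 = 44.36 g.
Efficiency = m_actual / m_theo = 36.3 / 44.36 = 81.8 %.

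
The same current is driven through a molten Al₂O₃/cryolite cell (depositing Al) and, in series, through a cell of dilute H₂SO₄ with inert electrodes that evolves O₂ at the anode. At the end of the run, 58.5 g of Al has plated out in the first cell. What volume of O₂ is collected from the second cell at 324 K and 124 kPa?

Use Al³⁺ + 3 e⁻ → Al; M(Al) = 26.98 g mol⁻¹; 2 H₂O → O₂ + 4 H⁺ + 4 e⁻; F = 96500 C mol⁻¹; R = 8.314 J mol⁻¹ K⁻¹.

35.3 L

n(Al) = 58.5 / 26.98 = 2.168 mol, so n(e⁻) = 3 × 2.168 = 6.505 mol.
The cells are in series, so the same 6.505 mol of electrons passes through the second cell.
2 H₂O → O₂ + 4 H⁺ + 4 e⁻ — 4 mol e⁻ per mol O₂, so n(O₂) = 6.505/4 = 1.626 mol.
V = nRT/P = (1.626 × 8.314 × 324) / (124 × 10³) = 0.0353 m³ = 35.3 L.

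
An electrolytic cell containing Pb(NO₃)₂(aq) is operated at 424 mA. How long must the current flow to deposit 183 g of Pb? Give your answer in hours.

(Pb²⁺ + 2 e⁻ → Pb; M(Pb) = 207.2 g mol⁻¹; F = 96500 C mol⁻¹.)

112 h

n(Pb) = m/M = 183 / 207.2 = 0.8832 mol.
Each Pb atom requires 2 electrons, so n(e⁻) = 2 × 0.8832 = 1.766 mol.
Q = n(e⁻)·F = 1.766 × 96500 = 170500 C.
t = Q/I = 170500 / 0.4240 A = 402000 s = 112 h.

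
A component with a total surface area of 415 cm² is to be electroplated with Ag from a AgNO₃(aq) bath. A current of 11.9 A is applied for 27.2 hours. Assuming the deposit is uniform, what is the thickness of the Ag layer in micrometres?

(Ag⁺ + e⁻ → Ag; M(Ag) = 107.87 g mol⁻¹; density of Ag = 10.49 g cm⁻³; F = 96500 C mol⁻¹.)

2990 μm

Q = I·t = 11.90 × 97920 = 1165000 C; n(e⁻) = 12.08 mol.
n(Ag) = n(e⁻)/1 = 12.08 mol, so m = 12.08 × 107.87 = 1303 g.
Volume = m/ρ = 1303 / 10.49 = 124.2 cm³.
Thickness = V/A = 124.2 / 415 = 0.299 cm = 2990 μm.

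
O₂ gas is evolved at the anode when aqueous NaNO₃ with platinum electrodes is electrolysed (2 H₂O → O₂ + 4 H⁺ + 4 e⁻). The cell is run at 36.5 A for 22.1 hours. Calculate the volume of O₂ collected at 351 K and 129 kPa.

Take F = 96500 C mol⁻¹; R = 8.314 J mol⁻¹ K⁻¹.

170 L

Q = I·t = 36.50 A × 79560 s = 2904000 C.
n(e⁻) = Q/F = 2904000 / 96500 = 30.09 mol.
4 electrons are transferred per O₂ molecule, so n(O₂) = 30.09 / 4 = 7.523 mol.
V = nRT/P = (7.523 × 8.314 × 351) / (129 × 10³ Pa) = 0.170 m³ = 170 L.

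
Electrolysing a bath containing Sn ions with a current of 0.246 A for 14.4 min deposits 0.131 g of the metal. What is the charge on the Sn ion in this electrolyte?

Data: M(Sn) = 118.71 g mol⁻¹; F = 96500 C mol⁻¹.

+2

Q = I·t = 0.2460 A × 864.00 s = 212.5 C, so n(e⁻) = 212.5/96500 = 0.002203 mol.
n(Sn) deposited = 0.131 / 118.71 = 0.001104 mol.
Electrons per atom = n(e⁻)/n(Sn) = 0.002203 / 0.001104 = 2.00 ≈ 2, so the ion is Sn²⁺.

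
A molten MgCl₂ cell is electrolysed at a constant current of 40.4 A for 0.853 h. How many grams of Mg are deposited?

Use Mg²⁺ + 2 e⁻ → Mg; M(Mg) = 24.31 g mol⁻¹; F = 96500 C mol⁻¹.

15.6 g

Q = I·t = 40.40 A × 3070.8 s = 124100 C.
n(e⁻) = Q/F = 124100 / 96500 = 1.286 mol.
Mg²⁺ + 2 e⁻ → Mg, so n(Mg) = n(e⁻)/2 = 0.6428 mol.
m = n·M = 0.6428 × 24.31 = 15.6 g.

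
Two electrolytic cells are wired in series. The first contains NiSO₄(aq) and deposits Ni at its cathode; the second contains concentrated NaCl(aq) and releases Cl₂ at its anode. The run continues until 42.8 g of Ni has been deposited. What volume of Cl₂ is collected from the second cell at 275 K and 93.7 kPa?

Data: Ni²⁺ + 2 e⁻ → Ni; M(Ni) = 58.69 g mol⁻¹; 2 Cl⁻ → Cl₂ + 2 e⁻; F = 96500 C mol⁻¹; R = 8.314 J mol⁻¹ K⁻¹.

n(Ni) = 42.8 / 58.69 = 0.7293 mol, so n(e⁻) = 2 × 0.7293 = 1.459 mol.
The cells are in series, so the same 1.459 mol of electrons passes through the second cell.
2 Cl⁻ → Cl₂ + 2 e⁻ — 2 mol e⁻ per mol Cl₂, so n(Cl₂) = 1.459/2 = 0.7293 mol.
V = nRT/P = (0.7293 × 8.314 × 275) / (93.7 × 10³) = 0.0178 m³ = 17.8 L.

17.8 L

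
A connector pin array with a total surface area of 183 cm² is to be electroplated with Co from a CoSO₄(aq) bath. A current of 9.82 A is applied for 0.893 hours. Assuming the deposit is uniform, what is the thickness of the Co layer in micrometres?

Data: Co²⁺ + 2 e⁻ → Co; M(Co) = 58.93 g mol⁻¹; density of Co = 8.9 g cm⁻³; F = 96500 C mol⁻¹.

59.2 μm

Q = I·t = 9.820 × 3214.8 = 31570 C; n(e⁻) = 0.3271 mol.
n(Co) = n(e⁻)/2 = 0.1636 mol, so m = 0.1636 × 58.93 = 9.639 g.
Volume = m/ρ = 9.639 / 8.9 = 1.083 cm³.
Thickness = V/A = 1.083 / 183 = 0.00592 cm = 59.2 μm.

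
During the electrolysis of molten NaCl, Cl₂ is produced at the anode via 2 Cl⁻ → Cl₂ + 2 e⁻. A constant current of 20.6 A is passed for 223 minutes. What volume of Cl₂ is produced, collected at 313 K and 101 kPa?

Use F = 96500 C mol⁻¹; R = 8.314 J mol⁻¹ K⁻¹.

36.8 L

Q = I·t = 20.60 A × 13380 s = 275600 C.
n(e⁻) = Q/F = 275600 / 96500 = 2.856 mol.
2 electrons are transferred per Cl₂ molecule, so n(Cl₂) = 2.856 / 2 = 1.428 mol.
V = nRT/P = (1.428 × 8.314 × 313) / (101 × 10³ Pa) = 0.0368 m³ = 36.8 L.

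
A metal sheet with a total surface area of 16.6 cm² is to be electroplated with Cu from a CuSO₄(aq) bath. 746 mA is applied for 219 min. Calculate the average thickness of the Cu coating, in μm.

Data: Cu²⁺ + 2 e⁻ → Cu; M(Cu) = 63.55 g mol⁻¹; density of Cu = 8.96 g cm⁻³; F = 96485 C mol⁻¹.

Q = I·t = 0.7460 × 13140 = 9802 C; n(e⁻) = 0.1016 mol.
n(Cu) = n(e⁻)/2 = 0.05080 mol, so m = 0.05080 × 63.55 = 3.228 g.
Volume = m/ρ = 3.228 / 8.96 = 0.3603 cm³.
Thickness = V/A = 0.3603 / 16.6 = 0.0217 cm = 217 μm.

217 μm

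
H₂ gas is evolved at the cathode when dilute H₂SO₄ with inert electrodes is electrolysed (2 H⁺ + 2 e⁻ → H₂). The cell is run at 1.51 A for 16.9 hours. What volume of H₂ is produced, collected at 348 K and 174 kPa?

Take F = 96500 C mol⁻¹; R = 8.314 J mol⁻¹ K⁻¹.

Q = I·t = 1.510 A × 60840 s = 91870 C.
n(e⁻) = Q/F = 91870 / 96500 = 0.9520 mol.
2 electrons are transferred per H₂ molecule, so n(H₂) = 0.9520 / 2 = 0.4760 mol.
V = nRT/P = (0.4760 × 8.314 × 348) / (174 × 10³ Pa) = 0.00791 m³ = 7.91 L.

7.91 L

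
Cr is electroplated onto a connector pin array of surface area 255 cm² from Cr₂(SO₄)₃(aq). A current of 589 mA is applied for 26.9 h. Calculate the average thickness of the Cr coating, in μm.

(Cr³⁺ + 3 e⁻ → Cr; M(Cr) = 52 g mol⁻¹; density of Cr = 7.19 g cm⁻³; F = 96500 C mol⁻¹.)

55.9 μm

Q = I·t = 0.5890 × 96840 = 57040 C; n(e⁻) = 0.5911 mol.
n(Cr) = n(e⁻)/3 = 0.1970 mol, so m = 0.1970 × 52 = 10.25 g.
Volume = m/ρ = 10.25 / 7.19 = 1.425 cm³.
Thickness = V/A = 1.425 / 255 = 0.00559 cm = 55.9 μm.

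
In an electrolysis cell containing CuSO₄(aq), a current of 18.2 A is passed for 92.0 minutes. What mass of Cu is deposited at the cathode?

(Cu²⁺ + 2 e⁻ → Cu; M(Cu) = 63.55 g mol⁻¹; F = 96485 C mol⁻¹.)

33.1 g

Q = I·t = 18.20 A × 5520.0 s = 100500 C.
n(e⁻) = Q/F = 100500 / 96485 = 1.041 mol.
Cu²⁺ + 2 e⁻ → Cu, so n(Cu) = n(e⁻)/2 = 0.5206 mol.
m = n·M = 0.5206 × 63.55 = 33.1 g.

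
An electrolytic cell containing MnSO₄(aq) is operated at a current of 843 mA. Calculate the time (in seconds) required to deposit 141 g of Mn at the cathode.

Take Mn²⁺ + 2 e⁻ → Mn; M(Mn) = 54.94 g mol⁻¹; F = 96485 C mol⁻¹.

n(Mn) = m/M = 141 / 54.94 = 2.566 mol.
Each Mn atom requires 2 electrons, so n(e⁻) = 2 × 2.566 = 5.133 mol.
Q = n(e⁻)·F = 5.133 × 96485 = 495200 C.
t = Q/I = 495200 / 0.8430 A = 587500 s.

5.87 × 10⁵ s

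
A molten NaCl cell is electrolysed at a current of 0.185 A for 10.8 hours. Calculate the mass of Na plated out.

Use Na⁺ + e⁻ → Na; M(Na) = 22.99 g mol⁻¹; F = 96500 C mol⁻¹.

1.71 g

Q = I·t = 0.1850 A × 38880 s = 7193 C.
n(e⁻) = Q/F = 7193 / 96500 = 0.07454 mol.
Na⁺ + e⁻ → Na, so n(Na) = n(e⁻)/1 = 0.07454 mol.
m = n·M = 0.07454 × 22.99 = 1.71 g.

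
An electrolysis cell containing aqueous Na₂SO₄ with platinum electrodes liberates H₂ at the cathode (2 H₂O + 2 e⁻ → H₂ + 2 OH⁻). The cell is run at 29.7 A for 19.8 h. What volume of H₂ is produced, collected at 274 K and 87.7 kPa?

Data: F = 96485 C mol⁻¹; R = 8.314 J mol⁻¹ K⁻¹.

Q = I·t = 29.70 A × 71280 s = 2117000 C.
n(e⁻) = Q/F = 2117000 / 96485 = 21.94 mol.
2 electrons are transferred per H₂ molecule, so n(H₂) = 21.94 / 2 = 10.97 mol.
V = nRT/P = (10.97 × 8.314 × 274) / (87.7 × 10³ Pa) = 0.285 m³ = 285 L.

285 L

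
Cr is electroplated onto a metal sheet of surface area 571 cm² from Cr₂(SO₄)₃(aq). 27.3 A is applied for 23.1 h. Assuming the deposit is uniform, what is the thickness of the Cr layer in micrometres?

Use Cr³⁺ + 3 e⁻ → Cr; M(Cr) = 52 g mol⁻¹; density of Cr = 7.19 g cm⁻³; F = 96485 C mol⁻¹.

993 μm

Q = I·t = 27.30 × 83160 = 2270000 C; n(e⁻) = 23.53 mol.
n(Cr) = n(e⁻)/3 = 7.843 mol, so m = 7.843 × 52 = 407.8 g.
Volume = m/ρ = 407.8 / 7.19 = 56.72 cm³.
Thickness = V/A = 56.72 / 571 = 0.0993 cm = 993 μm.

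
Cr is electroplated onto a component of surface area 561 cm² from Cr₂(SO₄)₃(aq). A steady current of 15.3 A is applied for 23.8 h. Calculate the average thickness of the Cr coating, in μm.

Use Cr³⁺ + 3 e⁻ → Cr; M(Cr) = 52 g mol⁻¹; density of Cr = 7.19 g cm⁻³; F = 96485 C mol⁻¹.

Q = I·t = 15.30 × 85680 = 1311000 C; n(e⁻) = 13.59 mol.
n(Cr) = n(e⁻)/3 = 4.529 mol, so m = 4.529 × 52 = 235.5 g.
Volume = m/ρ = 235.5 / 7.19 = 32.75 cm³.
Thickness = V/A = 32.75 / 561 = 0.0584 cm = 584 μm.

584 μm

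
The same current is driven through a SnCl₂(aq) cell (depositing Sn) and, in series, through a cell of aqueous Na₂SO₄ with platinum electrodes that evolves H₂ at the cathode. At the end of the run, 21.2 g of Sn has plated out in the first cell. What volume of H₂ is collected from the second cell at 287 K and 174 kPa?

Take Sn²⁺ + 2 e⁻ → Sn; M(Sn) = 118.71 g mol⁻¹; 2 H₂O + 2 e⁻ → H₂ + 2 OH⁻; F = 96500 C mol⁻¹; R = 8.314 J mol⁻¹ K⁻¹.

n(Sn) = 21.2 / 118.71 = 0.1786 mol, so n(e⁻) = 2 × 0.1786 = 0.3572 mol.
The cells are in series, so the same 0.3572 mol of electrons passes through the second cell.
2 H₂O + 2 e⁻ → H₂ + 2 OH⁻ — 2 mol e⁻ per mol H₂, so n(H₂) = 0.3572/2 = 0.1786 mol.
V = nRT/P = (0.1786 × 8.314 × 287) / (174 × 10³) = 0.00245 m³ = 2.45 L.

2.45 L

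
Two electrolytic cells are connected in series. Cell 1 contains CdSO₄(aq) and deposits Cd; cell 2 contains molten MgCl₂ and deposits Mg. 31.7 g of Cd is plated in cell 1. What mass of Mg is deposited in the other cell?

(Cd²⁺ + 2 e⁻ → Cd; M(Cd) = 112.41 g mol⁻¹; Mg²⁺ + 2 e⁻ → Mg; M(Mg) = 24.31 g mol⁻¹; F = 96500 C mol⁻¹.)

n(Cd) = 31.7 / 112.41 = 0.2820 mol.
Since Cd²⁺ + 2 e⁻ → Cd, n(e⁻) passed = 2 × 0.2820 = 0.5640 mol.
Cells in series carry the same charge, so the same 0.5640 mol of electrons passes through cell 2.
Mg²⁺ + 2 e⁻ → Mg, so n(Mg) = 0.5640 / 2 = 0.2820 mol.
m(Mg) = 0.2820 × 24.31 = 6.86 g.

6.86 g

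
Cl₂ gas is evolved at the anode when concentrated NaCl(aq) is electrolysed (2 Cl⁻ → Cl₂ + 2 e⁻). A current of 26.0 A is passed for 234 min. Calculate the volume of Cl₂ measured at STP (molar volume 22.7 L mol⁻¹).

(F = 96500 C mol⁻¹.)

42.9 L

Q = I·t = 26.00 A × 14040 s = 365000 C.
n(e⁻) = Q/F = 365000 / 96500 = 3.783 mol.
2 electrons are transferred per Cl₂ molecule, so n(Cl₂) = 3.783 / 2 = 1.891 mol.
V = n × V_m = 1.891 × 22.7 = 42.9 L.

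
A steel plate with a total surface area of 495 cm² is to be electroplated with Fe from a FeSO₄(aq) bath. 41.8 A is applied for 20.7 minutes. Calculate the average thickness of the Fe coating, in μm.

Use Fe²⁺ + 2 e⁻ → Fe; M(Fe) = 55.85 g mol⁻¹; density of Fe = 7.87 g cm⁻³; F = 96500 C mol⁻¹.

Q = I·t = 41.80 × 1242.0 = 51920 C; n(e⁻) = 0.5380 mol.
n(Fe) = n(e⁻)/2 = 0.2690 mol, so m = 0.2690 × 55.85 = 15.02 g.
Volume = m/ρ = 15.02 / 7.87 = 1.909 cm³.
Thickness = V/A = 1.909 / 495 = 0.00386 cm = 38.6 μm.

38.6 μm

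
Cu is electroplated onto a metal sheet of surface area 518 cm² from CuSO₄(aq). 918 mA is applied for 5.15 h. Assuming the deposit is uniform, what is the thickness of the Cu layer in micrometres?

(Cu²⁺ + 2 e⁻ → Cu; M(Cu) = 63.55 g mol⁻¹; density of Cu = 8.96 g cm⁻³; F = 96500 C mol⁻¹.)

Q = I·t = 0.9180 × 18540 = 17020 C; n(e⁻) = 0.1764 mol.
n(Cu) = n(e⁻)/2 = 0.08819 mol, so m = 0.08819 × 63.55 = 5.604 g.
Volume = m/ρ = 5.604 / 8.96 = 0.6255 cm³.
Thickness = V/A = 0.6255 / 518 = 0.00121 cm = 12.1 μm.

12.1 μm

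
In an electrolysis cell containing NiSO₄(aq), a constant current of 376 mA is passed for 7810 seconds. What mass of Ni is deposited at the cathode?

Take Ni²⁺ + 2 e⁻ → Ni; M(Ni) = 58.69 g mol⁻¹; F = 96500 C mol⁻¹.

0.893 g

Q = I·t = 0.3760 A × 7810.0 s = 2937 C.
n(e⁻) = Q/F = 2937 / 96500 = 0.03043 mol.
Ni²⁺ + 2 e⁻ → Ni, so n(Ni) = n(e⁻)/2 = 0.01522 mol.
m = n·M = 0.01522 × 58.69 = 0.893 g.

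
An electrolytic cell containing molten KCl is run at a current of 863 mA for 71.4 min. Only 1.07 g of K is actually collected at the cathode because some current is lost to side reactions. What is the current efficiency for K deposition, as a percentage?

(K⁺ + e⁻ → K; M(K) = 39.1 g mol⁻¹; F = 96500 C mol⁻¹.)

Q = I·t = 0.8630 × 4284.0 = 3697 C; n(e⁻) = 3697/96500 = 0.03831 mol.
Theoretical n(K) = n(e⁻)/1 = 0.03831 mol, i.e. m_theo = 0.03831 × 39.1 = 1.498 g.
Efficiency = m_actual / m_theo = 1.07 / 1.498 = 71.4 %.

71.4 %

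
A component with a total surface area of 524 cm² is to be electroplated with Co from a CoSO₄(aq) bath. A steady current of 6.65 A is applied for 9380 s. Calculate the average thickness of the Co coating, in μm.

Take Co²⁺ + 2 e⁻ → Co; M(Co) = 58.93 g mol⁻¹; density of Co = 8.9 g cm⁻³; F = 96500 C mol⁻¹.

Q = I·t = 6.650 × 9380.0 = 62380 C; n(e⁻) = 0.6464 mol.
n(Co) = n(e⁻)/2 = 0.3232 mol, so m = 0.3232 × 58.93 = 19.05 g.
Volume = m/ρ = 19.05 / 8.9 = 2.140 cm³.
Thickness = V/A = 2.140 / 524 = 0.00408 cm = 40.8 μm.

40.8 μm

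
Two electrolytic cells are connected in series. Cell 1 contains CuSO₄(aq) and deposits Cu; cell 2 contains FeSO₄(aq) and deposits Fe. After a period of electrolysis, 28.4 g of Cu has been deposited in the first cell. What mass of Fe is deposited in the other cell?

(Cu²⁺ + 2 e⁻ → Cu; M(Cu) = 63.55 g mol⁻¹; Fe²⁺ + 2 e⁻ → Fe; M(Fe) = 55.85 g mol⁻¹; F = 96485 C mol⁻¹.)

25.0 g

n(Cu) = 28.4 / 63.55 = 0.4469 mol.
Since Cu²⁺ + 2 e⁻ → Cu, n(e⁻) passed = 2 × 0.4469 = 0.8938 mol.
Cells in series carry the same charge, so the same 0.8938 mol of electrons passes through cell 2.
Fe²⁺ + 2 e⁻ → Fe, so n(Fe) = 0.8938 / 2 = 0.4469 mol.
m(Fe) = 0.4469 × 55.85 = 25.0 g.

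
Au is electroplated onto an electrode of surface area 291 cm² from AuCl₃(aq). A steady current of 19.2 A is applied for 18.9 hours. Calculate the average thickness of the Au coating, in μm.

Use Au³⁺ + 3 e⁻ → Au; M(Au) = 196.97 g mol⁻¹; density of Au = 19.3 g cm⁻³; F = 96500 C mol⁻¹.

1580 μm

Q = I·t = 19.20 × 68040 = 1306000 C; n(e⁻) = 13.54 mol.
n(Au) = n(e⁻)/3 = 4.512 mol, so m = 4.512 × 196.97 = 888.8 g.
Volume = m/ρ = 888.8 / 19.3 = 46.05 cm³.
Thickness = V/A = 46.05 / 291 = 0.158 cm = 1580 μm.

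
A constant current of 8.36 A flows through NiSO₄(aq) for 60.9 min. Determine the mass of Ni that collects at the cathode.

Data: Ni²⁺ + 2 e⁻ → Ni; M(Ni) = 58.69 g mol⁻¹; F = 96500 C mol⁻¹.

9.29 g

Q = I·t = 8.360 A × 3654.0 s = 30550 C.
n(e⁻) = Q/F = 30550 / 96500 = 0.3166 mol.
Ni²⁺ + 2 e⁻ → Ni, so n(Ni) = n(e⁻)/2 = 0.1583 mol.
m = n·M = 0.1583 × 58.69 = 9.29 g.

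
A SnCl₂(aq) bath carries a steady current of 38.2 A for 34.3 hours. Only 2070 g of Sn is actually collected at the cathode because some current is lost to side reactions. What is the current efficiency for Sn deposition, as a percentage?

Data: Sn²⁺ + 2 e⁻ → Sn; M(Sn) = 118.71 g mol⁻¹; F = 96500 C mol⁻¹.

71.3 %

Q = I·t = 38.20 × 123480 = 4717000 C; n(e⁻) = 4717000/96500 = 48.88 mol.
Theoretical n(Sn) = n(e⁻)/2 = 24.44 mol, i.e. m_theo = 24.44 × 118.71 = 2901 g.
Efficiency = m_actual / m_theo = 2070 / 2901 = 71.3 %.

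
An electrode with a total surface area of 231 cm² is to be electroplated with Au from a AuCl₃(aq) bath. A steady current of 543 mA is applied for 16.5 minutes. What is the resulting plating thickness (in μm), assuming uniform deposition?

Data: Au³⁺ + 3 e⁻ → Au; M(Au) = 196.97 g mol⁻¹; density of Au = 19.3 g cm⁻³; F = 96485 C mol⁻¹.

Q = I·t = 0.5430 × 990.00 = 537.6 C; n(e⁻) = 0.005572 mol.
n(Au) = n(e⁻)/3 = 0.001857 mol, so m = 0.001857 × 196.97 = 0.3658 g.
Volume = m/ρ = 0.3658 / 19.3 = 0.01895 cm³.
Thickness = V/A = 0.01895 / 231 = 8.21 × 10⁻⁵ cm = 0.821 μm.

0.821 μm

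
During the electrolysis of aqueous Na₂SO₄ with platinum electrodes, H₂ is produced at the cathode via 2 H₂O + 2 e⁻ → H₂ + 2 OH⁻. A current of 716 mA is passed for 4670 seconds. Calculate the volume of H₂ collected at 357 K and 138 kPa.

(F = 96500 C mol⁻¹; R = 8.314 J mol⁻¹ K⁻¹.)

Q = I·t = 0.7160 A × 4670.0 s = 3344 C.
n(e⁻) = Q/F = 3344 / 96500 = 0.03465 mol.
2 electrons are transferred per H₂ molecule, so n(H₂) = 0.03465 / 2 = 0.01732 mol.
V = nRT/P = (0.01732 × 8.314 × 357) / (138 × 10³ Pa) = 3.73 × 10⁻⁴ m³ = 0.373 L.

0.373 L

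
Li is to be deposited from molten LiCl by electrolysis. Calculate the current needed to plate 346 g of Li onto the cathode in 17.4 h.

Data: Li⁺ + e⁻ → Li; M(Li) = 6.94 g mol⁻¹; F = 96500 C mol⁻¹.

76.8 A

n(Li) = 346 / 6.94 = 49.86 mol.
n(e⁻) = 1 × 49.86 = 49.86 mol.
Q = n(e⁻)·F = 49.86 × 96500 = 4811000 C.
I = Q/t = 4811000 / 62640 s = 76.8 A.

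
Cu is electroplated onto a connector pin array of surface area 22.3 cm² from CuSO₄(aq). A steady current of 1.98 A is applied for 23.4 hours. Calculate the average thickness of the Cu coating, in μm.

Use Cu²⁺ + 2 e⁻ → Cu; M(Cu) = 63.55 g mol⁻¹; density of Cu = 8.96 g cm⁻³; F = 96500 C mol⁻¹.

Q = I·t = 1.980 × 84240 = 166800 C; n(e⁻) = 1.728 mol.
n(Cu) = n(e⁻)/2 = 0.8642 mol, so m = 0.8642 × 63.55 = 54.92 g.
Volume = m/ρ = 54.92 / 8.96 = 6.130 cm³.
Thickness = V/A = 6.130 / 22.3 = 0.275 cm = 2750 μm.

2750 μm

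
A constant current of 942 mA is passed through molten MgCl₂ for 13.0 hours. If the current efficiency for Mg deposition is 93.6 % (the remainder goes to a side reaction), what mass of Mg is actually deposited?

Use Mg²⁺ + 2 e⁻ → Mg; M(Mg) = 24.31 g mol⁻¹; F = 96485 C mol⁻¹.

5.20 g

Q = I·t = 0.9420 × 46800 = 44090 C.
n(e⁻) = 44090/96485 = 0.4569 mol; theoretically n(Mg) = 0.4569/2 = 0.2285 mol, m_theo = 5.554 g.
At 93.6 % efficiency, m_actual = 0.936 × 5.554 = 5.20 g.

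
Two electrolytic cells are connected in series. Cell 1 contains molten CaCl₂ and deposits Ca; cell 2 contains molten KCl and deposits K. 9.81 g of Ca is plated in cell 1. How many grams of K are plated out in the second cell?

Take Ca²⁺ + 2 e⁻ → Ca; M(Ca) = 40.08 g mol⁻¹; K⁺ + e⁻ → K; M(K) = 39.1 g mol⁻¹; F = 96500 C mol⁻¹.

19.1 g

n(Ca) = 9.81 / 40.08 = 0.2448 mol.
Since Ca²⁺ + 2 e⁻ → Ca, n(e⁻) passed = 2 × 0.2448 = 0.4895 mol.
Cells in series carry the same charge, so the same 0.4895 mol of electrons passes through cell 2.
K⁺ + e⁻ → K, so n(K) = 0.4895 / 1 = 0.4895 mol.
m(K) = 0.4895 × 39.1 = 19.1 g.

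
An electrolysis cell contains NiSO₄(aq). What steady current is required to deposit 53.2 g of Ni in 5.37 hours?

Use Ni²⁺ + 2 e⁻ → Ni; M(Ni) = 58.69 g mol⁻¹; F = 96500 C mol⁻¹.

9.05 A

n(Ni) = 53.2 / 58.69 = 0.9065 mol.
n(e⁻) = 2 × 0.9065 = 1.813 mol.
Q = n(e⁻)·F = 1.813 × 96500 = 174900 C.
I = Q/t = 174900 / 19332 s = 9.05 A.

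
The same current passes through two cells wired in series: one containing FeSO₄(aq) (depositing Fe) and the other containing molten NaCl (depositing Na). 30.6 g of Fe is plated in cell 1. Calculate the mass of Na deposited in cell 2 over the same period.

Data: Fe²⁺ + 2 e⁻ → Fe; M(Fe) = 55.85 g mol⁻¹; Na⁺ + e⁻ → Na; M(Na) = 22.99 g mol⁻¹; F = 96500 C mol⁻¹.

n(Fe) = 30.6 / 55.85 = 0.5479 mol.
Since Fe²⁺ + 2 e⁻ → Fe, n(e⁻) passed = 2 × 0.5479 = 1.096 mol.
Cells in series carry the same charge, so the same 1.096 mol of electrons passes through cell 2.
Na⁺ + e⁻ → Na, so n(Na) = 1.096 / 1 = 1.096 mol.
m(Na) = 1.096 × 22.99 = 25.2 g.

25.2 g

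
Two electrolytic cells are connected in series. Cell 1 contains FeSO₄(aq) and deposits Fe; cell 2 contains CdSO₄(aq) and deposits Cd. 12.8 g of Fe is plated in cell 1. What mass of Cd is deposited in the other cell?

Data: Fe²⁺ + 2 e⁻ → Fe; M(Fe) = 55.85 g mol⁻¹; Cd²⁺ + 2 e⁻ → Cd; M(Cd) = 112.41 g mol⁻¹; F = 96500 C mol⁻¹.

n(Fe) = 12.8 / 55.85 = 0.2292 mol.
Since Fe²⁺ + 2 e⁻ → Fe, n(e⁻) passed = 2 × 0.2292 = 0.4584 mol.
Cells in series carry the same charge, so the same 0.4584 mol of electrons passes through cell 2.
Cd²⁺ + 2 e⁻ → Cd, so n(Cd) = 0.4584 / 2 = 0.2292 mol.
m(Cd) = 0.2292 × 112.41 = 25.8 g.

25.8 g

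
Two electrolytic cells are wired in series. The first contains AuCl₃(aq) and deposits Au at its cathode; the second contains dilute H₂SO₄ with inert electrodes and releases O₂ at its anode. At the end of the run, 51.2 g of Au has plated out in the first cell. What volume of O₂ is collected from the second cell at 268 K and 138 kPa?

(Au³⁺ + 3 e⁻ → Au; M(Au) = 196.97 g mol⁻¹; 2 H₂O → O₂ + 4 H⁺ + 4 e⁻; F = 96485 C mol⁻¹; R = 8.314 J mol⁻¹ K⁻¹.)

3.15 L

n(Au) = 51.2 / 196.97 = 0.2599 mol, so n(e⁻) = 3 × 0.2599 = 0.7798 mol.
The cells are in series, so the same 0.7798 mol of electrons passes through the second cell.
2 H₂O → O₂ + 4 H⁺ + 4 e⁻ — 4 mol e⁻ per mol O₂, so n(O₂) = 0.7798/4 = 0.1950 mol.
V = nRT/P = (0.1950 × 8.314 × 268) / (138 × 10³) = 0.00315 m³ = 3.15 L.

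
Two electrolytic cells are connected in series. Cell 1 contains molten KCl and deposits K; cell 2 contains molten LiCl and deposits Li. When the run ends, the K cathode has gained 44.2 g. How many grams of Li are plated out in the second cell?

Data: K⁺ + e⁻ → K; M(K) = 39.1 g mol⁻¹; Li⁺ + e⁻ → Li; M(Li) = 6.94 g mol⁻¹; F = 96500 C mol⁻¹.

7.85 g

n(K) = 44.2 / 39.1 = 1.130 mol.
Since K⁺ + e⁻ → K, n(e⁻) passed = 1 × 1.130 = 1.130 mol.
Cells in series carry the same charge, so the same 1.130 mol of electrons passes through cell 2.
Li⁺ + e⁻ → Li, so n(Li) = 1.130 / 1 = 1.130 mol.
m(Li) = 1.130 × 6.94 = 7.85 g.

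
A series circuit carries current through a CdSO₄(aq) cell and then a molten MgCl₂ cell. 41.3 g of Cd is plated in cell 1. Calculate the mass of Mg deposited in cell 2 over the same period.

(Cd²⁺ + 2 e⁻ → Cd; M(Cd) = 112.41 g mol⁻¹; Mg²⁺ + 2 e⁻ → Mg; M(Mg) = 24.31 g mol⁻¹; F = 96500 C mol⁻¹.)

8.93 g

n(Cd) = 41.3 / 112.41 = 0.3674 mol.
Since Cd²⁺ + 2 e⁻ → Cd, n(e⁻) passed = 2 × 0.3674 = 0.7348 mol.
Cells in series carry the same charge, so the same 0.7348 mol of electrons passes through cell 2.
Mg²⁺ + 2 e⁻ → Mg, so n(Mg) = 0.7348 / 2 = 0.3674 mol.
m(Mg) = 0.3674 × 24.31 = 8.93 g.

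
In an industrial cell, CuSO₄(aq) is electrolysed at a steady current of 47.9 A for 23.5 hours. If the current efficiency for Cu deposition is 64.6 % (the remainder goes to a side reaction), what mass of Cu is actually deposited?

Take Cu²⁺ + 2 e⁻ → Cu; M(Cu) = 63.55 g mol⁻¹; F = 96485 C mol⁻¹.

Q = I·t = 47.90 × 84600 = 4052000 C.
n(e⁻) = 4052000/96485 = 42.00 mol; theoretically n(Cu) = 42.00/2 = 21.00 mol, m_theo = 1335 g.
At 64.6 % efficiency, m_actual = 0.646 × 1335 = 862 g.

862 g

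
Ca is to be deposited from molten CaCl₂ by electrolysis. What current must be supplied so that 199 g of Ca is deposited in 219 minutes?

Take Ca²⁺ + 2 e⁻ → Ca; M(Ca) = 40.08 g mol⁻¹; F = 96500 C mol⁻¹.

n(Ca) = 199 / 40.08 = 4.965 mol.
n(e⁻) = 2 × 4.965 = 9.930 mol.
Q = n(e⁻)·F = 9.930 × 96500 = 958300 C.
I = Q/t = 958300 / 13140 s = 72.9 A.

72.9 A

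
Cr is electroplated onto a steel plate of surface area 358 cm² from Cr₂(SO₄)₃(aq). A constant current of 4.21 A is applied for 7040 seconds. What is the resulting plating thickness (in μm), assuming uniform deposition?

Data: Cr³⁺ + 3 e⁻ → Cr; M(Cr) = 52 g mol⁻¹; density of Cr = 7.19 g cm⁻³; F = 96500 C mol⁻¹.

Q = I·t = 4.210 × 7040.0 = 29640 C; n(e⁻) = 0.3071 mol.
n(Cr) = n(e⁻)/3 = 0.1024 mol, so m = 0.1024 × 52 = 5.324 g.
Volume = m/ρ = 5.324 / 7.19 = 0.7404 cm³.
Thickness = V/A = 0.7404 / 358 = 0.00207 cm = 20.7 μm.

20.7 μm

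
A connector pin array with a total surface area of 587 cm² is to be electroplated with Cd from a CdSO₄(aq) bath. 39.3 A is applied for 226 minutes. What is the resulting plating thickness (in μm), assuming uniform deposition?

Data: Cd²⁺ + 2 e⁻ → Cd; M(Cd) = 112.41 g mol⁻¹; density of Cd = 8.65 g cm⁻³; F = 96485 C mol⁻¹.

611 μm

Q = I·t = 39.30 × 13560 = 532900 C; n(e⁻) = 5.523 mol.
n(Cd) = n(e⁻)/2 = 2.762 mol, so m = 2.762 × 112.41 = 310.4 g.
Volume = m/ρ = 310.4 / 8.65 = 35.89 cm³.
Thickness = V/A = 35.89 / 587 = 0.0611 cm = 611 μm.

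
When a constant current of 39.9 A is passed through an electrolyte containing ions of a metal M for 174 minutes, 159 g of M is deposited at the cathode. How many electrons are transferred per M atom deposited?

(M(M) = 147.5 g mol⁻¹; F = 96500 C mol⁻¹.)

Q = I·t = 39.90 A × 10440 s = 416600 C, so n(e⁻) = 416600/96500 = 4.317 mol.
n(M) deposited = 159 / 147.5 = 1.078 mol.
Electrons per atom = n(e⁻)/n(M) = 4.317 / 1.078 = 4.00 ≈ 4, so the ion is M⁴⁺.

4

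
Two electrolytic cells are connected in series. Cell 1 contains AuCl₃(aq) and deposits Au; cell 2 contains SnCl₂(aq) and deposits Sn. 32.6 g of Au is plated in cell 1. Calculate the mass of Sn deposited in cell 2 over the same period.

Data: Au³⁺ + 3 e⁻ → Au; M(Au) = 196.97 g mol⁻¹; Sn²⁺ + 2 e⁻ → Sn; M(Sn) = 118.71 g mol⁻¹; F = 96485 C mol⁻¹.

29.5 g

n(Au) = 32.6 / 196.97 = 0.1655 mol.
Since Au³⁺ + 3 e⁻ → Au, n(e⁻) passed = 3 × 0.1655 = 0.4965 mol.
Cells in series carry the same charge, so the same 0.4965 mol of electrons passes through cell 2.
Sn²⁺ + 2 e⁻ → Sn, so n(Sn) = 0.4965 / 2 = 0.2483 mol.
m(Sn) = 0.2483 × 118.71 = 29.5 g.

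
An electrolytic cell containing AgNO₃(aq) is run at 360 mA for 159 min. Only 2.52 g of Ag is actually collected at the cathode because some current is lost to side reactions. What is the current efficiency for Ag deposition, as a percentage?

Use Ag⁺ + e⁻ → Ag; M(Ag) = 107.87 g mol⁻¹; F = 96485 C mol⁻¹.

65.6 %

Q = I·t = 0.3600 × 9540.0 = 3434 C; n(e⁻) = 3434/96485 = 0.03560 mol.
Theoretical n(Ag) = n(e⁻)/1 = 0.03560 mol, i.e. m_theo = 0.03560 × 107.87 = 3.840 g.
Efficiency = m_actual / m_theo = 2.52 / 3.840 = 65.6 %.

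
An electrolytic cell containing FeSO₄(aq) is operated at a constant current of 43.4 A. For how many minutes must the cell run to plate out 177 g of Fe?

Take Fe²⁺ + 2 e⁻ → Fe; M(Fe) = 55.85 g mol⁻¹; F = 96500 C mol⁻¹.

235 min

n(Fe) = m/M = 177 / 55.85 = 3.169 mol.
Each Fe atom requires 2 electrons, so n(e⁻) = 2 × 3.169 = 6.338 mol.
Q = n(e⁻)·F = 6.338 × 96500 = 611700 C.
t = Q/I = 611700 / 43.40 A = 14090 s = 235 min.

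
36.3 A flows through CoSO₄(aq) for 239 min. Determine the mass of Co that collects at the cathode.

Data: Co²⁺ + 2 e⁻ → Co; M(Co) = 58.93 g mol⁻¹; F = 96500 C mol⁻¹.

159 g

Q = I·t = 36.30 A × 14340 s = 520500 C.
n(e⁻) = Q/F = 520500 / 96500 = 5.394 mol.
Co²⁺ + 2 e⁻ → Co, so n(Co) = n(e⁻)/2 = 2.697 mol.
m = n·M = 2.697 × 58.93 = 159 g.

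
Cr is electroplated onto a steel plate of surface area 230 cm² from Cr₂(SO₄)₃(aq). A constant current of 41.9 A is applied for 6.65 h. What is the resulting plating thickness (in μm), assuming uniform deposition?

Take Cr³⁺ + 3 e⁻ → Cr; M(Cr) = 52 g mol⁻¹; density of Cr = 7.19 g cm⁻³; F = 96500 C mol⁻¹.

Q = I·t = 41.90 × 23940 = 1003000 C; n(e⁻) = 10.39 mol.
n(Cr) = n(e⁻)/3 = 3.465 mol, so m = 3.465 × 52 = 180.2 g.
Volume = m/ρ = 180.2 / 7.19 = 25.06 cm³.
Thickness = V/A = 25.06 / 230 = 0.109 cm = 1090 μm.

1090 μm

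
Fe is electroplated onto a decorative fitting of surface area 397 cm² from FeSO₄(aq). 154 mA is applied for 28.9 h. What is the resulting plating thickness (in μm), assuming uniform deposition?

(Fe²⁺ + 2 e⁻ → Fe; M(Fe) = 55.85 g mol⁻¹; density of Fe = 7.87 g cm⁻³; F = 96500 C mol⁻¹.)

Q = I·t = 0.1540 × 104040 = 16020 C; n(e⁻) = 0.1660 mol.
n(Fe) = n(e⁻)/2 = 0.08302 mol, so m = 0.08302 × 55.85 = 4.636 g.
Volume = m/ρ = 4.636 / 7.87 = 0.5891 cm³.
Thickness = V/A = 0.5891 / 397 = 0.00148 cm = 14.8 μm.

14.8 μm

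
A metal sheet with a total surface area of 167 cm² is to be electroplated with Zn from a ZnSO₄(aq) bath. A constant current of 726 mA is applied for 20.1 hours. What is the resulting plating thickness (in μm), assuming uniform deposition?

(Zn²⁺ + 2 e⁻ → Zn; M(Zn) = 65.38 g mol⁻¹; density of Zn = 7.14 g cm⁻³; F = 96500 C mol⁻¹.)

Q = I·t = 0.7260 × 72360 = 52530 C; n(e⁻) = 0.5444 mol.
n(Zn) = n(e⁻)/2 = 0.2722 mol, so m = 0.2722 × 65.38 = 17.80 g.
Volume = m/ρ = 17.80 / 7.14 = 2.492 cm³.
Thickness = V/A = 2.492 / 167 = 0.0149 cm = 149 μm.

149 μm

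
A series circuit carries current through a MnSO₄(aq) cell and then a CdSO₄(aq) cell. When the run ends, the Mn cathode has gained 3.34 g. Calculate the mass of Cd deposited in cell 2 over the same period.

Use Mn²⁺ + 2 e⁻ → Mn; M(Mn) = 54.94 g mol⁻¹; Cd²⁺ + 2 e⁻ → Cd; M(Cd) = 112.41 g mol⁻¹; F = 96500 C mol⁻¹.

6.83 g

n(Mn) = 3.34 / 54.94 = 0.06079 mol.
Since Mn²⁺ + 2 e⁻ → Mn, n(e⁻) passed = 2 × 0.06079 = 0.1216 mol.
Cells in series carry the same charge, so the same 0.1216 mol of electrons passes through cell 2.
Cd²⁺ + 2 e⁻ → Cd, so n(Cd) = 0.1216 / 2 = 0.06079 mol.
m(Cd) = 0.06079 × 112.41 = 6.83 g.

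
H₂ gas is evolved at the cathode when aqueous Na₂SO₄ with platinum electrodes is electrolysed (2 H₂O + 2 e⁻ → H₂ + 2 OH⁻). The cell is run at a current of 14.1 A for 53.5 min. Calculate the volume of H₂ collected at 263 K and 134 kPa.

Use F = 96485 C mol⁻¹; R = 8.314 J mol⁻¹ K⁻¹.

Q = I·t = 14.10 A × 3210.0 s = 45260 C.
n(e⁻) = Q/F = 45260 / 96485 = 0.4691 mol.
2 electrons are transferred per H₂ molecule, so n(H₂) = 0.4691 / 2 = 0.2345 mol.
V = nRT/P = (0.2345 × 8.314 × 263) / (134 × 10³ Pa) = 0.00383 m³ = 3.83 L.

3.83 L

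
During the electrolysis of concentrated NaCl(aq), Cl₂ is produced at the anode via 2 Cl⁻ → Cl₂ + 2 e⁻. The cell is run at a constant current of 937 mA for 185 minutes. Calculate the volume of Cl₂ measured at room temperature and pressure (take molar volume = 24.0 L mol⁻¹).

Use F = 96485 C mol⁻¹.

Q = I·t = 0.9370 A × 11100 s = 10400 C.
n(e⁻) = Q/F = 10400 / 96485 = 0.1078 mol.
2 electrons are transferred per Cl₂ molecule, so n(Cl₂) = 0.1078 / 2 = 0.05390 mol.
V = n × V_m = 0.05390 × 24.0 = 1.29 L.

1.29 L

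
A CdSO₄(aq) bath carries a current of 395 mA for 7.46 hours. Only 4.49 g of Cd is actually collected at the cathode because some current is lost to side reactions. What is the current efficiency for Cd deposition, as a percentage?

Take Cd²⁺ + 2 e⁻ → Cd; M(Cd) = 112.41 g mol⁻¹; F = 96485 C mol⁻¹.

72.7 %

Q = I·t = 0.3950 × 26856 = 10610 C; n(e⁻) = 10610/96485 = 0.1099 mol.
Theoretical n(Cd) = n(e⁻)/2 = 0.05497 mol, i.e. m_theo = 0.05497 × 112.41 = 6.180 g.
Efficiency = m_actual / m_theo = 4.49 / 6.180 = 72.7 %.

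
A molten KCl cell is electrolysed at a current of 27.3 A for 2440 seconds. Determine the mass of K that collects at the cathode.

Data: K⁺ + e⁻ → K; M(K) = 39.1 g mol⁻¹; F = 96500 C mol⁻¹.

27.0 g

Q = I·t = 27.30 A × 2440.0 s = 66610 C.
n(e⁻) = Q/F = 66610 / 96500 = 0.6903 mol.
K⁺ + e⁻ → K, so n(K) = n(e⁻)/1 = 0.6903 mol.
m = n·M = 0.6903 × 39.1 = 27.0 g.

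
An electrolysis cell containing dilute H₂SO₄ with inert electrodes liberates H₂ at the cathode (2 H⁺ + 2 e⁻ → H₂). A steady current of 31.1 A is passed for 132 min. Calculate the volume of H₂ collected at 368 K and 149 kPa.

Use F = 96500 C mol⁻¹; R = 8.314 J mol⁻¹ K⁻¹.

26.2 L

Q = I·t = 31.10 A × 7920.0 s = 246300 C.
n(e⁻) = Q/F = 246300 / 96500 = 2.552 mol.
2 electrons are transferred per H₂ molecule, so n(H₂) = 2.552 / 2 = 1.276 mol.
V = nRT/P = (1.276 × 8.314 × 368) / (149 × 10³ Pa) = 0.0262 m³ = 26.2 L.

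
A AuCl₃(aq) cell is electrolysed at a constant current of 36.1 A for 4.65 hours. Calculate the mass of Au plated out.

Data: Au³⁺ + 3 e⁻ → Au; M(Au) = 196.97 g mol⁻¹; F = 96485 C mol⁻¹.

Q = I·t = 36.10 A × 16740 s = 604300 C.
n(e⁻) = Q/F = 604300 / 96485 = 6.263 mol.
Au³⁺ + 3 e⁻ → Au, so n(Au) = n(e⁻)/3 = 2.088 mol.
m = n·M = 2.088 × 196.97 = 411 g.

411 g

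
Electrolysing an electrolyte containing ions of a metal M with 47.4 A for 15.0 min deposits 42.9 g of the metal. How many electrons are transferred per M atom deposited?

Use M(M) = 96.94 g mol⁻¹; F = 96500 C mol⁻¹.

Q = I·t = 47.40 A × 900.00 s = 42660 C, so n(e⁻) = 42660/96500 = 0.4421 mol.
n(M) deposited = 42.9 / 96.94 = 0.4425 mol.
Electrons per atom = n(e⁻)/n(M) = 0.4421 / 0.4425 = 0.999 ≈ 1, so the ion is M⁺.

1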